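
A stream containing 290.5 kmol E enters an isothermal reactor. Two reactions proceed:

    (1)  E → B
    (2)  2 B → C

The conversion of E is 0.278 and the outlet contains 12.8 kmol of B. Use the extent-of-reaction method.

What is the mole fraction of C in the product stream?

Conversion of E: E consumed = 1ξ₁ = 0.278 × 290.5 → ξ₁ = 80.76 kmol.
B balance: n_B = 0 + 1ξ₁ − 2ξ₂ = 12.8 → ξ₂ = (1·80.76 − 12.8)/2 = 33.98 kmol.
Outlet amounts (n = n₀ + Σ ν·ξ):
  E: 290.5 − 1(80.76) = 209.7
  B: 0 + 1(80.76) − 2(33.98) = 12.8
  C: 0 + 1(33.98) = 33.98
Total out = 256.5 kmol; y_C = 33.98 / 256.5 = 0.1325.

0.132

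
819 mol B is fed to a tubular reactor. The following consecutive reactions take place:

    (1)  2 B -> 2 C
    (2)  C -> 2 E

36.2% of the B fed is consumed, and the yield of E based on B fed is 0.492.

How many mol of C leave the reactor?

Conversion of B: B consumed = 2ξ₁ = 0.362 × 819 → ξ₁ = 148.2 mol.
Yield of E: 2ξ₂ / 819 = 0.492 → ξ₂ = 201.5 mol.
Outlet amounts (n = n₀ + Σ ν·ξ):
  B: 819 − 2(148.2) = 522.5
  C: 0 + 2(148.2) − 1(201.5) = 95
  E: 0 + 2(201.5) = 402.9

95 mol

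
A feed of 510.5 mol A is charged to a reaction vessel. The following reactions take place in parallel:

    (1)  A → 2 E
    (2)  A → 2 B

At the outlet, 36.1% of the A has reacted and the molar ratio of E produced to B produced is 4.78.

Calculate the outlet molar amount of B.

Conversion of A: A consumed = 0.361 × 510.5 = 184.3 mol = 1ξ₁ + 1ξ₂.
Selectivity: 2ξ₁ / (2ξ₂) = 4.78 → ξ₁ = 4.78 ξ₂.
Substitute: (1·4.78 + 1) ξ₂ = 184.3 → ξ₂ = 31.88 mol, ξ₁ = 152.4 mol.
Outlet amounts (n = n₀ + Σ ν·ξ):
  A: 510.5 − 1(152.4) − 1(31.88) = 326.2
  E: 0 + 2(152.4) = 304.8
  B: 0 + 2(31.88) = 63.77

63.8 mol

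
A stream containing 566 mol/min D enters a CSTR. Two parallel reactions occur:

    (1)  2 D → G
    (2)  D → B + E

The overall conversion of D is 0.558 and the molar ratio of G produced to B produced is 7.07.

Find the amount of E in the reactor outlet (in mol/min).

Conversion of D: D consumed = 0.558 × 566 = 315.8 mol/min = 2ξ₁ + 1ξ₂.
Selectivity: 1ξ₁ / (1ξ₂) = 7.07 → ξ₁ = 7.07 ξ₂.
Substitute: (2·7.07 + 1) ξ₂ = 315.8 → ξ₂ = 20.86 mol/min, ξ₁ = 147.5 mol/min.
Outlet amounts (n = n₀ + Σ ν·ξ):
  D: 566 − 2(147.5) − 1(20.86) = 250.2
  G: 0 + 1(147.5) = 147.5
  B: 0 + 1(20.86) = 20.86
  E: 0 + 1(20.86) = 20.86

20.9 mol/min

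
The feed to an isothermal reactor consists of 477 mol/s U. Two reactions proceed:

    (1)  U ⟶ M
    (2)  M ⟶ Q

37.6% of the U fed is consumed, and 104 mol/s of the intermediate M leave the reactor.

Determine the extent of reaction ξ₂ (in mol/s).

ξ₂ = 75.4 mol/s

Conversion of U: U consumed = 1ξ₁ = 0.376 × 477 → ξ₁ = 179.4 mol/s.
M balance: n_M = 0 + 1ξ₁ − 1ξ₂ = 104 → ξ₂ = (1·179.4 − 104)/1 = 75.35 mol/s.
Outlet amounts (n = n₀ + Σ ν·ξ):
  U: 477 − 1(179.4) = 297.6
  M: 0 + 1(179.4) − 1(75.35) = 104
  Q: 0 + 1(75.35) = 75.35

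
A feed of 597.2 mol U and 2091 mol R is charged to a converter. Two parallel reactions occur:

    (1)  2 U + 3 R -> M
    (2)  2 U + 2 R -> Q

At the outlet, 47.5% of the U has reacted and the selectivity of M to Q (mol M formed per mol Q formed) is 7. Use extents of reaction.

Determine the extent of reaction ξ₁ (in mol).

Conversion of U: U consumed = 0.475 × 597.2 = 283.7 mol = 2ξ₁ + 2ξ₂.
Selectivity: 1ξ₁ / (1ξ₂) = 7 → ξ₁ = 7 ξ₂.
Substitute: (2·7 + 2) ξ₂ = 283.7 → ξ₂ = 17.73 mol, ξ₁ = 124.1 mol.
Outlet amounts (n = n₀ + Σ ν·ξ):
  U: 597.2 − 2(124.1) − 2(17.73) = 313.5
  R: 2091 − 3(124.1) − 2(17.73) = 1683
  M: 0 + 1(124.1) = 124.1
  Q: 0 + 1(17.73) = 17.73

ξ₁ = 124 mol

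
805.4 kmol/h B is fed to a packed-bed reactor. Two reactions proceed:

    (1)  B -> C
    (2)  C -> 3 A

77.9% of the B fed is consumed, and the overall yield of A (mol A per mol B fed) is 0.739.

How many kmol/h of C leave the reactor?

429 kmol/h

Conversion of B: B consumed = 1ξ₁ = 0.779 × 805.4 → ξ₁ = 627.4 kmol/h.
Yield of A: 3ξ₂ / 805.4 = 0.739 → ξ₂ = 198.4 kmol/h.
Outlet amounts (n = n₀ + Σ ν·ξ):
  B: 805.4 − 1(627.4) = 178
  C: 0 + 1(627.4) − 1(198.4) = 429
  A: 0 + 3(198.4) = 595.2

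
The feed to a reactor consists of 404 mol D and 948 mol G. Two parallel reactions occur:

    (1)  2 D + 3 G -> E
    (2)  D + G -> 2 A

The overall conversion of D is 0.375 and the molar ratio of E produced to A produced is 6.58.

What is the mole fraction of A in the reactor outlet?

Conversion of D: D consumed = 0.375 × 404 = 151.5 mol = 2ξ₁ + 1ξ₂.
Selectivity: 1ξ₁ / (2ξ₂) = 6.58 → ξ₁ = 13.16 ξ₂.
Substitute: (2·13.16 + 1) ξ₂ = 151.5 → ξ₂ = 5.545 mol, ξ₁ = 72.98 mol.
Outlet amounts (n = n₀ + Σ ν·ξ):
  D: 404 − 2(72.98) − 1(5.545) = 252.5
  G: 948 − 3(72.98) − 1(5.545) = 723.5
  E: 0 + 1(72.98) = 72.98
  A: 0 + 2(5.545) = 11.09
Total out = 1060 mol; y_A = 11.09 / 1060 = 0.01046.

0.0105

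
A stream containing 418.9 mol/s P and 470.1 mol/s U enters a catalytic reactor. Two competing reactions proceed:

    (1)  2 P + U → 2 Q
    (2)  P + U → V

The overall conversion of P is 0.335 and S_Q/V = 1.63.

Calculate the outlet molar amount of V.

Conversion of P: P consumed = 0.335 × 418.9 = 140.3 mol/s = 2ξ₁ + 1ξ₂.
Selectivity: 2ξ₁ / (1ξ₂) = 1.63 → ξ₁ = 0.815 ξ₂.
Substitute: (2·0.815 + 1) ξ₂ = 140.3 → ξ₂ = 53.36 mol/s, ξ₁ = 43.49 mol/s.
Outlet amounts (n = n₀ + Σ ν·ξ):
  P: 418.9 − 2(43.49) − 1(53.36) = 278.6
  U: 470.1 − 1(43.49) − 1(53.36) = 373.3
  Q: 0 + 2(43.49) = 86.97
  V: 0 + 1(53.36) = 53.36

53.4 mol/s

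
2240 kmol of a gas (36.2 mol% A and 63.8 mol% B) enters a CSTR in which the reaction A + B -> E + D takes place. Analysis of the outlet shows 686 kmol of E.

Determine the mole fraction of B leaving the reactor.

0.332

For E: n = n₀ + 1ξ → 686 = 0 + 1ξ, giving ξ = 686 kmol.
Outlet amounts (n = n₀ + ν ξ):
  A: 810.9 − 1(686) = 124.9
  B: 1429 − 1(686) = 743.1
  E: 0 + 1(686) = 686
  D: 0 + 1(686) = 686
Total out = 2240 kmol; y_B = 743.1 / 2240 = 0.3317.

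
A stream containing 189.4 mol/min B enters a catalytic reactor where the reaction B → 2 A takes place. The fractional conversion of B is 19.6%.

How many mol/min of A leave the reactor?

74.2 mol/min

B reacted = 0.196 × 189.4 = 37.12 mol/min; ν_B = −1, so ξ = 37.12/1 = 37.12 mol/min.
Outlet amounts (n = n₀ + ν ξ):
  B: 189.4 − 1(37.12) = 152.3
  A: 0 + 2(37.12) = 74.24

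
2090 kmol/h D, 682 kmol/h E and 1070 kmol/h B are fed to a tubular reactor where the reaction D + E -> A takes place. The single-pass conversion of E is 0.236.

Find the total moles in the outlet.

E reacted = 0.236 × 682 = 161 kmol/h; ν_E = −1, so ξ = 161/1 = 161 kmol/h.
Outlet amounts (n = n₀ + ν ξ):
  D: 2090 − 1(161) = 1929
  E: 682 − 1(161) = 521
  A: 0 + 1(161) = 161
  B: 1070 (inert)
Total out = 1929 + 521 + 161 + 1070 = 3681 kmol/h.

3680 kmol/h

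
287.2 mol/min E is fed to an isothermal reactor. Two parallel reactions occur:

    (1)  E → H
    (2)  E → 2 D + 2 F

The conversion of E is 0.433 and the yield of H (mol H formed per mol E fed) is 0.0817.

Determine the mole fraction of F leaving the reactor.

Yield of H: 1ξ₁ / 287.2 = 0.0817 → ξ₁ = 23.46 mol/min.
Conversion of E: 1ξ₁ + 1ξ₂ = 0.433 × 287.2 = 124.4 → ξ₂ = 100.9 mol/min.
Outlet amounts (n = n₀ + Σ ν·ξ):
  E: 287.2 − 1(23.46) − 1(100.9) = 162.8
  H: 0 + 1(23.46) = 23.46
  D: 0 + 2(100.9) = 201.8
  F: 0 + 2(100.9) = 201.8
Total out = 589.9 mol/min; y_F = 201.8 / 589.9 = 0.3421.

0.342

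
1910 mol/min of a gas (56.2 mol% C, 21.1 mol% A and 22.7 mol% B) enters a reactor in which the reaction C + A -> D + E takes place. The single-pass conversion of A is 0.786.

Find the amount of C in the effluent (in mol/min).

A reacted = 0.786 × 403 = 316.8 mol/min; ν_A = −1, so ξ = 316.8/1 = 316.8 mol/min.
Outlet amounts (n = n₀ + ν ξ):
  C: 1073 − 1(316.8) = 756.7
  A: 403 − 1(316.8) = 86.24
  D: 0 + 1(316.8) = 316.8
  E: 0 + 1(316.8) = 316.8
  B: 433.6 (inert)

757 mol/min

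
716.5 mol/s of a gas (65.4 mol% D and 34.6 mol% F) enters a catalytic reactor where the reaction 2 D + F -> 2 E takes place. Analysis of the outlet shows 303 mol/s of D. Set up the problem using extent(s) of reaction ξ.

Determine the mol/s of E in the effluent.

166 mol/s

For D: n = n₀ − 2ξ → 303 = 468.6 − 2ξ, giving ξ = 82.8 mol/s.
Outlet amounts (n = n₀ + ν ξ):
  D: 468.6 − 2(82.8) = 303
  F: 247.9 − 1(82.8) = 165.1
  E: 0 + 2(82.8) = 165.6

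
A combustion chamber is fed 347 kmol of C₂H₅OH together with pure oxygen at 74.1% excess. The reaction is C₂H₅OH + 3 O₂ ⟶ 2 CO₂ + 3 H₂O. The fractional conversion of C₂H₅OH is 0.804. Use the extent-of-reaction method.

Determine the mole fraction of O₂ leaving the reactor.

Stoichiometric O₂ = 3 × 347 = 1041 kmol; O₂ fed = 1041 × 1.741 = 1812 kmol.
Fuel reacted = 0.804 × 347 → ξ = 279 kmol.
Outlet (n = n₀ + ν ξ):
  C₂H₅OH: 347 − 1(279) = 68.01
  O₂: 1812 − 3(279) = 975.4
  CO₂: 0 + 2(279) = 558
  H₂O: 0 + 3(279) = 837
Total out = 2438 kmol; y_O₂ = 975.4 / 2438 = 0.4.

0.4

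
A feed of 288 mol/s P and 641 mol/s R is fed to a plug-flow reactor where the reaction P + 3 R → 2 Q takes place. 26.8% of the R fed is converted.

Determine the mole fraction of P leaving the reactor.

R reacted = 0.268 × 641 = 171.8 mol/s; ν_R = −3, so ξ = 171.8/3 = 57.26 mol/s.
Outlet amounts (n = n₀ + ν ξ):
  P: 288 − 1(57.26) = 230.7
  R: 641 − 3(57.26) = 469.2
  Q: 0 + 2(57.26) = 114.5
Total out = 814.5 mol/s; y_P = 230.7 / 814.5 = 0.2833.

0.283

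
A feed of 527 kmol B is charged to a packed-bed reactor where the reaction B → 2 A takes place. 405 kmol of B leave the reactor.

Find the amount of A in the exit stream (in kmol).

244 kmol

For B: n = n₀ − 1ξ → 405 = 527 − 1ξ, giving ξ = 122 kmol.
Outlet amounts (n = n₀ + ν ξ):
  B: 527 − 1(122) = 405
  A: 0 + 2(122) = 244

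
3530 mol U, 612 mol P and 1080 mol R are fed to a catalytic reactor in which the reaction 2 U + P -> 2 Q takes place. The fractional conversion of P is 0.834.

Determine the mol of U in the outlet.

P reacted = 0.834 × 612 = 510.4 mol; ν_P = −1, so ξ = 510.4/1 = 510.4 mol.
Outlet amounts (n = n₀ + ν ξ):
  U: 3530 − 2(510.4) = 2509
  P: 612 − 1(510.4) = 101.6
  Q: 0 + 2(510.4) = 1021
  R: 1080 (inert)

2510 mol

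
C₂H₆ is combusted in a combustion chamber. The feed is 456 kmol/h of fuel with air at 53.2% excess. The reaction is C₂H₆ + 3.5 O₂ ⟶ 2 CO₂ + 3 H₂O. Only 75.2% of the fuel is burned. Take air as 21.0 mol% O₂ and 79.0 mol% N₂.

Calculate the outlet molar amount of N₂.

9200 kmol/h

Stoichiometric O₂ = 3.5 × 456 = 1596 kmol/h; O₂ fed = 1596 × 1.532 = 2445 kmol/h.
N₂ fed = 2445 × 79/21 = 9198 kmol/h.
Fuel reacted = 0.752 × 456 → ξ = 342.9 kmol/h.
Outlet (n = n₀ + ν ξ):
  C₂H₆: 456 − 1(342.9) = 113.1
  O₂: 2445 − 3.5(342.9) = 1245
  N₂: 9198 (inert)
  CO₂: 0 + 2(342.9) = 685.8
  H₂O: 0 + 3(342.9) = 1029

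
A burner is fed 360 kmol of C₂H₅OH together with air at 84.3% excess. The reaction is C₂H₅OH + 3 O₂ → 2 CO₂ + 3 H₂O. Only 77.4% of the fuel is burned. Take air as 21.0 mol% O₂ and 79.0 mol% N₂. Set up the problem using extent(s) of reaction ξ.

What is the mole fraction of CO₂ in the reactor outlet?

0.0551

Stoichiometric O₂ = 3 × 360 = 1080 kmol; O₂ fed = 1080 × 1.843 = 1990 kmol.
N₂ fed = 1990 × 79/21 = 7488 kmol.
Fuel reacted = 0.774 × 360 → ξ = 278.6 kmol.
Outlet (n = n₀ + ν ξ):
  C₂H₅OH: 360 − 1(278.6) = 81.36
  O₂: 1990 − 3(278.6) = 1155
  N₂: 7488 (inert)
  CO₂: 0 + 2(278.6) = 557.3
  H₂O: 0 + 3(278.6) = 835.9
Total out = 10120 kmol; y_CO₂ = 557.3 / 10120 = 0.05508.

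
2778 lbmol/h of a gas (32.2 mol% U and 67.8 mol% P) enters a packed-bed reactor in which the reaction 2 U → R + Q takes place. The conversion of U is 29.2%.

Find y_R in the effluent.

U reacted = 0.292 × 894.5 = 261.2 lbmol/h; ν_U = −2, so ξ = 261.2/2 = 130.6 lbmol/h.
Outlet amounts (n = n₀ + ν ξ):
  U: 894.5 − 2(130.6) = 633.3
  R: 0 + 1(130.6) = 130.6
  Q: 0 + 1(130.6) = 130.6
  P: 1883 (inert)
Total out = 2778 lbmol/h; y_R = 130.6 / 2778 = 0.04701.

0.047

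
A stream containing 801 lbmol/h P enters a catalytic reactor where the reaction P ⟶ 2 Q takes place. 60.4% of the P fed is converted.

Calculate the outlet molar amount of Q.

P reacted = 0.604 × 801 = 483.8 lbmol/h; ν_P = −1, so ξ = 483.8/1 = 483.8 lbmol/h.
Outlet amounts (n = n₀ + ν ξ):
  P: 801 − 1(483.8) = 317.2
  Q: 0 + 2(483.8) = 967.6

968 lbmol/h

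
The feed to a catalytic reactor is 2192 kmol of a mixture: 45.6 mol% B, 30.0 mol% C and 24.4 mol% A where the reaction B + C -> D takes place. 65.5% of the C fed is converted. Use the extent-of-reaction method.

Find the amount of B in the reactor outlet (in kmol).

C reacted = 0.655 × 657.6 = 430.7 kmol; ν_C = −1, so ξ = 430.7/1 = 430.7 kmol.
Outlet amounts (n = n₀ + ν ξ):
  B: 999.6 − 1(430.7) = 568.8
  C: 657.6 − 1(430.7) = 226.9
  D: 0 + 1(430.7) = 430.7
  A: 534.8 (inert)

569 kmol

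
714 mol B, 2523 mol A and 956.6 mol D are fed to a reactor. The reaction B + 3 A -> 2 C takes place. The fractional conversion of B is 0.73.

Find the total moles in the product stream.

3150 mol

B reacted = 0.73 × 714 = 521.2 mol; ν_B = −1, so ξ = 521.2/1 = 521.2 mol.
Outlet amounts (n = n₀ + ν ξ):
  B: 714 − 1(521.2) = 192.8
  A: 2523 − 3(521.2) = 959.3
  C: 0 + 2(521.2) = 1042
  D: 956.6 (inert)
Total out = 192.8 + 959.3 + 1042 + 956.6 = 3151 mol.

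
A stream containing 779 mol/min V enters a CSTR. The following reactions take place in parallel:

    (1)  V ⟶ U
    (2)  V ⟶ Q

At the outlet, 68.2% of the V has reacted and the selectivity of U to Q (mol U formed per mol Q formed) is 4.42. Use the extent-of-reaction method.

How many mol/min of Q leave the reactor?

98 mol/min

Conversion of V: V consumed = 0.682 × 779 = 531.3 mol/min = 1ξ₁ + 1ξ₂.
Selectivity: 1ξ₁ / (1ξ₂) = 4.42 → ξ₁ = 4.42 ξ₂.
Substitute: (1·4.42 + 1) ξ₂ = 531.3 → ξ₂ = 98.02 mol/min, ξ₁ = 433.3 mol/min.
Outlet amounts (n = n₀ + Σ ν·ξ):
  V: 779 − 1(433.3) − 1(98.02) = 247.7
  U: 0 + 1(433.3) = 433.3
  Q: 0 + 1(98.02) = 98.02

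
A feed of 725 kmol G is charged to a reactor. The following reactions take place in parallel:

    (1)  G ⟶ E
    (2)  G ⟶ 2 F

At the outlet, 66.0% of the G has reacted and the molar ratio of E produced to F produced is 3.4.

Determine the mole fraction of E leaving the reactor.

0.53

Conversion of G: G consumed = 0.66 × 725 = 478.5 kmol = 1ξ₁ + 1ξ₂.
Selectivity: 1ξ₁ / (2ξ₂) = 3.4 → ξ₁ = 6.8 ξ₂.
Substitute: (1·6.8 + 1) ξ₂ = 478.5 → ξ₂ = 61.35 kmol, ξ₁ = 417.2 kmol.
Outlet amounts (n = n₀ + Σ ν·ξ):
  G: 725 − 1(417.2) − 1(61.35) = 246.5
  E: 0 + 1(417.2) = 417.2
  F: 0 + 2(61.35) = 122.7
Total out = 786.3 kmol; y_E = 417.2 / 786.3 = 0.5305.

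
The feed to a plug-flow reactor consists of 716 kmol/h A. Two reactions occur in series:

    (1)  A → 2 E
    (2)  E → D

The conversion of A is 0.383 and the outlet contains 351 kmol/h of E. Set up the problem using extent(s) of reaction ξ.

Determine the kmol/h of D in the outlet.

Conversion of A: A consumed = 1ξ₁ = 0.383 × 716 → ξ₁ = 274.2 kmol/h.
E balance: n_E = 0 + 2ξ₁ − 1ξ₂ = 351 → ξ₂ = (2·274.2 − 351)/1 = 197.5 kmol/h.
Outlet amounts (n = n₀ + Σ ν·ξ):
  A: 716 − 1(274.2) = 441.8
  E: 0 + 2(274.2) − 1(197.5) = 351
  D: 0 + 1(197.5) = 197.5

197 kmol/h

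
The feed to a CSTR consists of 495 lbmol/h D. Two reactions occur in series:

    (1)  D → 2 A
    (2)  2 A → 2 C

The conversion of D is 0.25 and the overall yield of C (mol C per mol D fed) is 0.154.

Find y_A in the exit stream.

0.277

Conversion of D: D consumed = 1ξ₁ = 0.25 × 495 → ξ₁ = 123.8 lbmol/h.
Yield of C: 2ξ₂ / 495 = 0.154 → ξ₂ = 38.12 lbmol/h.
Outlet amounts (n = n₀ + Σ ν·ξ):
  D: 495 − 1(123.8) = 371.2
  A: 0 + 2(123.8) − 2(38.12) = 171.3
  C: 0 + 2(38.12) = 76.23
Total out = 618.8 lbmol/h; y_A = 171.3 / 618.8 = 0.2768.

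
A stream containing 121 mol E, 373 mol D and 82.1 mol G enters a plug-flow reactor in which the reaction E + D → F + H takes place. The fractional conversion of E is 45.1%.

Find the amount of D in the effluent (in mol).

318 mol

E reacted = 0.451 × 121 = 54.57 mol; ν_E = −1, so ξ = 54.57/1 = 54.57 mol.
Outlet amounts (n = n₀ + ν ξ):
  E: 121 − 1(54.57) = 66.43
  D: 373 − 1(54.57) = 318.4
  F: 0 + 1(54.57) = 54.57
  H: 0 + 1(54.57) = 54.57
  G: 82.1 (inert)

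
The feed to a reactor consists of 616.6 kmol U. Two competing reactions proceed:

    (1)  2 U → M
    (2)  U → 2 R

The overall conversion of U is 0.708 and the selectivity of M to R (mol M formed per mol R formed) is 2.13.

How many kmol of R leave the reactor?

Conversion of U: U consumed = 0.708 × 616.6 = 436.6 kmol = 2ξ₁ + 1ξ₂.
Selectivity: 1ξ₁ / (2ξ₂) = 2.13 → ξ₁ = 4.26 ξ₂.
Substitute: (2·4.26 + 1) ξ₂ = 436.6 → ξ₂ = 45.86 kmol, ξ₁ = 195.3 kmol.
Outlet amounts (n = n₀ + Σ ν·ξ):
  U: 616.6 − 2(195.3) − 1(45.86) = 180
  M: 0 + 1(195.3) = 195.3
  R: 0 + 2(45.86) = 91.71

91.7 kmol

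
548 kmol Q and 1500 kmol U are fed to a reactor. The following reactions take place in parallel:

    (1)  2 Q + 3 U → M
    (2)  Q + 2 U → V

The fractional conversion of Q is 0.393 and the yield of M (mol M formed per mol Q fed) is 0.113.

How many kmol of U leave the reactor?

1130 kmol

Yield of M: 1ξ₁ / 548 = 0.113 → ξ₁ = 61.92 kmol.
Conversion of Q: 2ξ₁ + 1ξ₂ = 0.393 × 548 = 215.4 → ξ₂ = 91.52 kmol.
Outlet amounts (n = n₀ + Σ ν·ξ):
  Q: 548 − 2(61.92) − 1(91.52) = 332.6
  U: 1500 − 3(61.92) − 2(91.52) = 1131
  M: 0 + 1(61.92) = 61.92
  V: 0 + 1(91.52) = 91.52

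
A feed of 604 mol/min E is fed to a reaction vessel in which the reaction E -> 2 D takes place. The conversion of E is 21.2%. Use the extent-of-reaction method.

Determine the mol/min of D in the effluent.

E reacted = 0.212 × 604 = 128 mol/min; ν_E = −1, so ξ = 128/1 = 128 mol/min.
Outlet amounts (n = n₀ + ν ξ):
  E: 604 − 1(128) = 476
  D: 0 + 2(128) = 256.1

256 mol/min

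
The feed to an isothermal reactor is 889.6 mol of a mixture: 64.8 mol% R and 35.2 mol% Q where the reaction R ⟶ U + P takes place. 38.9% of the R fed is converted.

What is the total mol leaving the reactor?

R reacted = 0.389 × 576.5 = 224.2 mol; ν_R = −1, so ξ = 224.2/1 = 224.2 mol.
Outlet amounts (n = n₀ + ν ξ):
  R: 576.5 − 1(224.2) = 352.2
  U: 0 + 1(224.2) = 224.2
  P: 0 + 1(224.2) = 224.2
  Q: 313.1 (inert)
Total out = 352.2 + 224.2 + 224.2 + 313.1 = 1114 mol.

1110 mol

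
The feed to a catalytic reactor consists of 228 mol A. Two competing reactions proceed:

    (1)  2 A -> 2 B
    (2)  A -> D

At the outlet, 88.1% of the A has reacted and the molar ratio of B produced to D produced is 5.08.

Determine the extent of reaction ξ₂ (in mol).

ξ₂ = 33 mol

Conversion of A: A consumed = 0.881 × 228 = 200.9 mol = 2ξ₁ + 1ξ₂.
Selectivity: 2ξ₁ / (1ξ₂) = 5.08 → ξ₁ = 2.54 ξ₂.
Substitute: (2·2.54 + 1) ξ₂ = 200.9 → ξ₂ = 33.04 mol, ξ₁ = 83.92 mol.
Outlet amounts (n = n₀ + Σ ν·ξ):
  A: 228 − 2(83.92) − 1(33.04) = 27.13
  B: 0 + 2(83.92) = 167.8
  D: 0 + 1(33.04) = 33.04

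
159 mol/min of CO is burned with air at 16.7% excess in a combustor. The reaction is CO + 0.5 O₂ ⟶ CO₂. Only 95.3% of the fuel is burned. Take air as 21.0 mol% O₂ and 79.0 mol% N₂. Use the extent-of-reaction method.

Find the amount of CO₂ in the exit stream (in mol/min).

Stoichiometric O₂ = 0.5 × 159 = 79.5 mol/min; O₂ fed = 79.5 × 1.167 = 92.78 mol/min.
N₂ fed = 92.78 × 79/21 = 349 mol/min.
Fuel reacted = 0.953 × 159 → ξ = 151.5 mol/min.
Outlet (n = n₀ + ν ξ):
  CO: 159 − 1(151.5) = 7.473
  O₂: 92.78 − 0.5(151.5) = 17.01
  N₂: 349 (inert)
  CO₂: 0 + 1(151.5) = 151.5

152 mol/min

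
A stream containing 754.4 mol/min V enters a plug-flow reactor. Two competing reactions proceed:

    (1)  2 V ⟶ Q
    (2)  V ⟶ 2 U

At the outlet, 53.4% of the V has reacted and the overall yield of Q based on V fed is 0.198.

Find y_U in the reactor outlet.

Yield of Q: 1ξ₁ / 754.4 = 0.198 → ξ₁ = 149.4 mol/min.
Conversion of V: 2ξ₁ + 1ξ₂ = 0.534 × 754.4 = 402.8 → ξ₂ = 104.1 mol/min.
Outlet amounts (n = n₀ + Σ ν·ξ):
  V: 754.4 − 2(149.4) − 1(104.1) = 351.6
  Q: 0 + 1(149.4) = 149.4
  U: 0 + 2(104.1) = 208.2
Total out = 709.1 mol/min; y_U = 208.2 / 709.1 = 0.2936.

0.294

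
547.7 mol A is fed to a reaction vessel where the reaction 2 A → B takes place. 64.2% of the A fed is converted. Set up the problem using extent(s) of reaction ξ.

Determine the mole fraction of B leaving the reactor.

A reacted = 0.642 × 547.7 = 351.6 mol; ν_A = −2, so ξ = 351.6/2 = 175.8 mol.
Outlet amounts (n = n₀ + ν ξ):
  A: 547.7 − 2(175.8) = 196.1
  B: 0 + 1(175.8) = 175.8
Total out = 371.9 mol; y_B = 175.8 / 371.9 = 0.4728.

0.473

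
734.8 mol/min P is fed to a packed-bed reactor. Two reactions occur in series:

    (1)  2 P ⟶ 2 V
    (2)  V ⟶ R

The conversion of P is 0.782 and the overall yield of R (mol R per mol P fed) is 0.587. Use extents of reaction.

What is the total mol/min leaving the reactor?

735 mol/min

Conversion of P: P consumed = 2ξ₁ = 0.782 × 734.8 → ξ₁ = 287.3 mol/min.
Yield of R: 1ξ₂ / 734.8 = 0.587 → ξ₂ = 431.3 mol/min.
Outlet amounts (n = n₀ + Σ ν·ξ):
  P: 734.8 − 2(287.3) = 160.2
  V: 0 + 2(287.3) − 1(431.3) = 143.3
  R: 0 + 1(431.3) = 431.3
Total out = 160.2 + 143.3 + 431.3 = 734.8 mol/min.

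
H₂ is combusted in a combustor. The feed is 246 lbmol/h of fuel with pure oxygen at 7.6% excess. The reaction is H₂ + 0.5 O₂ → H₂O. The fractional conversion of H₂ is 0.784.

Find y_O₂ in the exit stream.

0.127

Stoichiometric O₂ = 0.5 × 246 = 123 lbmol/h; O₂ fed = 123 × 1.076 = 132.3 lbmol/h.
Fuel reacted = 0.784 × 246 → ξ = 192.9 lbmol/h.
Outlet (n = n₀ + ν ξ):
  H₂: 246 − 1(192.9) = 53.14
  O₂: 132.3 − 0.5(192.9) = 35.92
  H₂O: 0 + 1(192.9) = 192.9
Total out = 281.9 lbmol/h; y_O₂ = 35.92 / 281.9 = 0.1274.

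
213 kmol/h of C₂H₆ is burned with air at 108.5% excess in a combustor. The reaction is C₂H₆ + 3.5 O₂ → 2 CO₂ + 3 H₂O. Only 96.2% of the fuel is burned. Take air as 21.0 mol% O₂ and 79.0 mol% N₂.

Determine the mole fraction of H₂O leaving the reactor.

0.0797

Stoichiometric O₂ = 3.5 × 213 = 745.5 kmol/h; O₂ fed = 745.5 × 2.085 = 1554 kmol/h.
N₂ fed = 1554 × 79/21 = 5847 kmol/h.
Fuel reacted = 0.962 × 213 → ξ = 204.9 kmol/h.
Outlet (n = n₀ + ν ξ):
  C₂H₆: 213 − 1(204.9) = 8.094
  O₂: 1554 − 3.5(204.9) = 837.2
  N₂: 5847 (inert)
  CO₂: 0 + 2(204.9) = 409.8
  H₂O: 0 + 3(204.9) = 614.7
Total out = 7717 kmol/h; y_H₂O = 614.7 / 7717 = 0.07966.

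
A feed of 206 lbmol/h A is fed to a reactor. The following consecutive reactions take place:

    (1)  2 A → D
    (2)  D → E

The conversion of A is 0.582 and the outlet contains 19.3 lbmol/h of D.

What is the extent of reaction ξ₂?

ξ₂ = 40.6 lbmol/h

Conversion of A: A consumed = 2ξ₁ = 0.582 × 206 → ξ₁ = 59.95 lbmol/h.
D balance: n_D = 0 + 1ξ₁ − 1ξ₂ = 19.3 → ξ₂ = (1·59.95 − 19.3)/1 = 40.65 lbmol/h.
Outlet amounts (n = n₀ + Σ ν·ξ):
  A: 206 − 2(59.95) = 86.11
  D: 0 + 1(59.95) − 1(40.65) = 19.3
  E: 0 + 1(40.65) = 40.65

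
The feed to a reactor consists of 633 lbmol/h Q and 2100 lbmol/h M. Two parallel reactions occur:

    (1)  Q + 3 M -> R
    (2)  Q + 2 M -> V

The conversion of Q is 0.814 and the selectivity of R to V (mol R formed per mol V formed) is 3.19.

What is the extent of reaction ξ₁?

Conversion of Q: Q consumed = 0.814 × 633 = 515.3 lbmol/h = 1ξ₁ + 1ξ₂.
Selectivity: 1ξ₁ / (1ξ₂) = 3.19 → ξ₁ = 3.19 ξ₂.
Substitute: (1·3.19 + 1) ξ₂ = 515.3 → ξ₂ = 123 lbmol/h, ξ₁ = 392.3 lbmol/h.
Outlet amounts (n = n₀ + Σ ν·ξ):
  Q: 633 − 1(392.3) − 1(123) = 117.7
  M: 2100 − 3(392.3) − 2(123) = 677.2
  R: 0 + 1(392.3) = 392.3
  V: 0 + 1(123) = 123

ξ₁ = 392 lbmol/h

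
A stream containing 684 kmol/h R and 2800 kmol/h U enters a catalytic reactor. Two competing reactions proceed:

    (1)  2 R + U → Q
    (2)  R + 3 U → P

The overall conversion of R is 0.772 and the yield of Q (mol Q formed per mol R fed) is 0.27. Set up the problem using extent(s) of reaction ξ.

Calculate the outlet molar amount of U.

2140 kmol/h

Yield of Q: 1ξ₁ / 684 = 0.27 → ξ₁ = 184.7 kmol/h.
Conversion of R: 2ξ₁ + 1ξ₂ = 0.772 × 684 = 528 → ξ₂ = 158.7 kmol/h.
Outlet amounts (n = n₀ + Σ ν·ξ):
  R: 684 − 2(184.7) − 1(158.7) = 156
  U: 2800 − 1(184.7) − 3(158.7) = 2139
  Q: 0 + 1(184.7) = 184.7
  P: 0 + 1(158.7) = 158.7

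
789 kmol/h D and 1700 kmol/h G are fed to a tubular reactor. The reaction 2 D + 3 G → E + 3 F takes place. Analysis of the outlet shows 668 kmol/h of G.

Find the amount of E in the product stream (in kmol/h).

For G: n = n₀ − 3ξ → 668 = 1700 − 3ξ, giving ξ = 344 kmol/h.
Outlet amounts (n = n₀ + ν ξ):
  D: 789 − 2(344) = 101
  G: 1700 − 3(344) = 668
  E: 0 + 1(344) = 344
  F: 0 + 3(344) = 1032

344 kmol/h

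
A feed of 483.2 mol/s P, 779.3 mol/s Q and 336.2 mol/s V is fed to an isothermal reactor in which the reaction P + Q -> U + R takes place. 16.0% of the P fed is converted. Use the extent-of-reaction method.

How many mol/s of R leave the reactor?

P reacted = 0.16 × 483.2 = 77.31 mol/s; ν_P = −1, so ξ = 77.31/1 = 77.31 mol/s.
Outlet amounts (n = n₀ + ν ξ):
  P: 483.2 − 1(77.31) = 405.9
  Q: 779.3 − 1(77.31) = 702
  U: 0 + 1(77.31) = 77.31
  R: 0 + 1(77.31) = 77.31
  V: 336.2 (inert)

77.3 mol/s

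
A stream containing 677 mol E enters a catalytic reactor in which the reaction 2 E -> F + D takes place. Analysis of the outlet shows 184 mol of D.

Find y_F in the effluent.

0.272

For D: n = n₀ + 1ξ → 184 = 0 + 1ξ, giving ξ = 184 mol.
Outlet amounts (n = n₀ + ν ξ):
  E: 677 − 2(184) = 309
  F: 0 + 1(184) = 184
  D: 0 + 1(184) = 184
Total out = 677 mol; y_F = 184 / 677 = 0.2718.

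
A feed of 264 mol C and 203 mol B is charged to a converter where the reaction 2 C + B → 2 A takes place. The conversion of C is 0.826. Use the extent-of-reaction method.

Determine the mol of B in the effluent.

94 mol

C reacted = 0.826 × 264 = 218.1 mol; ν_C = −2, so ξ = 218.1/2 = 109 mol.
Outlet amounts (n = n₀ + ν ξ):
  C: 264 − 2(109) = 45.94
  B: 203 − 1(109) = 93.97
  A: 0 + 2(109) = 218.1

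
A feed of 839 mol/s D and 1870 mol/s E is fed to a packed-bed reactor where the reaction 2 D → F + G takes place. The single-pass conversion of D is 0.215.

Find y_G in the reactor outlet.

0.0333

D reacted = 0.215 × 839 = 180.4 mol/s; ν_D = −2, so ξ = 180.4/2 = 90.19 mol/s.
Outlet amounts (n = n₀ + ν ξ):
  D: 839 − 2(90.19) = 658.6
  F: 0 + 1(90.19) = 90.19
  G: 0 + 1(90.19) = 90.19
  E: 1870 (inert)
Total out = 2709 mol/s; y_G = 90.19 / 2709 = 0.03329.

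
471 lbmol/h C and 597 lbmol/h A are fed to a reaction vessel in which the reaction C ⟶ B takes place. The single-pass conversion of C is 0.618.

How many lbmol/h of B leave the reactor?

291 lbmol/h

C reacted = 0.618 × 471 = 291.1 lbmol/h; ν_C = −1, so ξ = 291.1/1 = 291.1 lbmol/h.
Outlet amounts (n = n₀ + ν ξ):
  C: 471 − 1(291.1) = 179.9
  B: 0 + 1(291.1) = 291.1
  A: 597 (inert)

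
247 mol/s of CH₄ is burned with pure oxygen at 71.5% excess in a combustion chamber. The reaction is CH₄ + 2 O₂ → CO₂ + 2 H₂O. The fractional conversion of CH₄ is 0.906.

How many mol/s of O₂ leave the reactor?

Stoichiometric O₂ = 2 × 247 = 494 mol/s; O₂ fed = 494 × 1.715 = 847.2 mol/s.
Fuel reacted = 0.906 × 247 → ξ = 223.8 mol/s.
Outlet (n = n₀ + ν ξ):
  CH₄: 247 − 1(223.8) = 23.22
  O₂: 847.2 − 2(223.8) = 399.6
  CO₂: 0 + 1(223.8) = 223.8
  H₂O: 0 + 2(223.8) = 447.6

400 mol/s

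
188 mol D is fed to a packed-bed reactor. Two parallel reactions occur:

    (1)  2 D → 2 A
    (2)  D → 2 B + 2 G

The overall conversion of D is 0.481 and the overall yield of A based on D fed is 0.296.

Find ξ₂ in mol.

ξ₂ = 34.8 mol

Yield of A: 2ξ₁ / 188 = 0.296 → ξ₁ = 27.82 mol.
Conversion of D: 2ξ₁ + 1ξ₂ = 0.481 × 188 = 90.43 → ξ₂ = 34.78 mol.
Outlet amounts (n = n₀ + Σ ν·ξ):
  D: 188 − 2(27.82) − 1(34.78) = 97.57
  A: 0 + 2(27.82) = 55.65
  B: 0 + 2(34.78) = 69.56
  G: 0 + 2(34.78) = 69.56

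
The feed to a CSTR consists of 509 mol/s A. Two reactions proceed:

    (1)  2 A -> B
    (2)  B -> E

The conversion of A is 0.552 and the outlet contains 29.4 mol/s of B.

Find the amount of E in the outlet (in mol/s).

Conversion of A: A consumed = 2ξ₁ = 0.552 × 509 → ξ₁ = 140.5 mol/s.
B balance: n_B = 0 + 1ξ₁ − 1ξ₂ = 29.4 → ξ₂ = (1·140.5 − 29.4)/1 = 111.1 mol/s.
Outlet amounts (n = n₀ + Σ ν·ξ):
  A: 509 − 2(140.5) = 228
  B: 0 + 1(140.5) − 1(111.1) = 29.4
  E: 0 + 1(111.1) = 111.1

111 mol/s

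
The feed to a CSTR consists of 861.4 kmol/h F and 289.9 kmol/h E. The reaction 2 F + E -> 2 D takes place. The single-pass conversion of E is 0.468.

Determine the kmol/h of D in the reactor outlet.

271 kmol/h

E reacted = 0.468 × 289.9 = 135.7 kmol/h; ν_E = −1, so ξ = 135.7/1 = 135.7 kmol/h.
Outlet amounts (n = n₀ + ν ξ):
  F: 861.4 − 2(135.7) = 590.1
  E: 289.9 − 1(135.7) = 154.2
  D: 0 + 2(135.7) = 271.3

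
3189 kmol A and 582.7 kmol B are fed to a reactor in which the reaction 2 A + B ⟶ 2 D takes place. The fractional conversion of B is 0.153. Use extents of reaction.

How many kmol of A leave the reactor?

3010 kmol

B reacted = 0.153 × 582.7 = 89.15 kmol; ν_B = −1, so ξ = 89.15/1 = 89.15 kmol.
Outlet amounts (n = n₀ + ν ξ):
  A: 3189 − 2(89.15) = 3011
  B: 582.7 − 1(89.15) = 493.5
  D: 0 + 2(89.15) = 178.3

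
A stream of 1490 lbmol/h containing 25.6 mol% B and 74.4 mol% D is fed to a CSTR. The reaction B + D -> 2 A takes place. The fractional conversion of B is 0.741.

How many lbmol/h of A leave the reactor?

565 lbmol/h

B reacted = 0.741 × 381.4 = 282.6 lbmol/h; ν_B = −1, so ξ = 282.6/1 = 282.6 lbmol/h.
Outlet amounts (n = n₀ + ν ξ):
  B: 381.4 − 1(282.6) = 98.79
  D: 1109 − 1(282.6) = 825.9
  A: 0 + 2(282.6) = 565.3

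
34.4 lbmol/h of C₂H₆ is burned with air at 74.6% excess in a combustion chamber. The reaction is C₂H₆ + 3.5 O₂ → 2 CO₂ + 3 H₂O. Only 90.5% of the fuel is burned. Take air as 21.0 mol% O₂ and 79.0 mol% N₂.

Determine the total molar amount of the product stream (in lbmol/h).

1050 lbmol/h

Stoichiometric O₂ = 3.5 × 34.4 = 120.4 lbmol/h; O₂ fed = 120.4 × 1.746 = 210.2 lbmol/h.
N₂ fed = 210.2 × 79/21 = 790.8 lbmol/h.
Fuel reacted = 0.905 × 34.4 → ξ = 31.13 lbmol/h.
Outlet (n = n₀ + ν ξ):
  C₂H₆: 34.4 − 1(31.13) = 3.268
  O₂: 210.2 − 3.5(31.13) = 101.3
  N₂: 790.8 (inert)
  CO₂: 0 + 2(31.13) = 62.26
  H₂O: 0 + 3(31.13) = 93.4
Total out = 3.268 + 101.3 + 790.8 + 62.26 + 93.4 = 1051 lbmol/h.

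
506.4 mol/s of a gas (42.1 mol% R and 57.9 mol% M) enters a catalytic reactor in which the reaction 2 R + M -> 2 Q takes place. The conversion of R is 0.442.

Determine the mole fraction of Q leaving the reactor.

R reacted = 0.442 × 213.2 = 94.23 mol/s; ν_R = −2, so ξ = 94.23/2 = 47.12 mol/s.
Outlet amounts (n = n₀ + ν ξ):
  R: 213.2 − 2(47.12) = 119
  M: 293.2 − 1(47.12) = 246.1
  Q: 0 + 2(47.12) = 94.23
Total out = 459.3 mol/s; y_Q = 94.23 / 459.3 = 0.2052.

0.205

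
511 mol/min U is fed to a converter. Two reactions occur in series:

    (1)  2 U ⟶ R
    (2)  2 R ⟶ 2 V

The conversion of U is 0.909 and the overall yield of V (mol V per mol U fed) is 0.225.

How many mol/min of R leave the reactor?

Conversion of U: U consumed = 2ξ₁ = 0.909 × 511 → ξ₁ = 232.2 mol/min.
Yield of V: 2ξ₂ / 511 = 0.225 → ξ₂ = 57.49 mol/min.
Outlet amounts (n = n₀ + Σ ν·ξ):
  U: 511 − 2(232.2) = 46.5
  R: 0 + 1(232.2) − 2(57.49) = 117.3
  V: 0 + 2(57.49) = 115

117 mol/min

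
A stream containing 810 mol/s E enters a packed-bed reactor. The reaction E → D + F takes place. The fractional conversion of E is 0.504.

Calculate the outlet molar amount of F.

408 mol/s

E reacted = 0.504 × 810 = 408.2 mol/s; ν_E = −1, so ξ = 408.2/1 = 408.2 mol/s.
Outlet amounts (n = n₀ + ν ξ):
  E: 810 − 1(408.2) = 401.8
  D: 0 + 1(408.2) = 408.2
  F: 0 + 1(408.2) = 408.2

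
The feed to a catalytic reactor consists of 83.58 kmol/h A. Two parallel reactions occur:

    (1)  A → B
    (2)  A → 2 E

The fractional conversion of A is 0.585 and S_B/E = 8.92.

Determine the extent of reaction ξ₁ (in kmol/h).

ξ₁ = 46.3 kmol/h

Conversion of A: A consumed = 0.585 × 83.58 = 48.89 kmol/h = 1ξ₁ + 1ξ₂.
Selectivity: 1ξ₁ / (2ξ₂) = 8.92 → ξ₁ = 17.84 ξ₂.
Substitute: (1·17.84 + 1) ξ₂ = 48.89 → ξ₂ = 2.595 kmol/h, ξ₁ = 46.3 kmol/h.
Outlet amounts (n = n₀ + Σ ν·ξ):
  A: 83.58 − 1(46.3) − 1(2.595) = 34.69
  B: 0 + 1(46.3) = 46.3
  E: 0 + 2(2.595) = 5.19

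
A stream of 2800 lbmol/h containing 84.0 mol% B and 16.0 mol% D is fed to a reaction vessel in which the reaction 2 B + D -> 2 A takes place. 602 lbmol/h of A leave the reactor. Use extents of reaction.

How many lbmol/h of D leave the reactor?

147 lbmol/h

For A: n = n₀ + 2ξ → 602 = 0 + 2ξ, giving ξ = 301 lbmol/h.
Outlet amounts (n = n₀ + ν ξ):
  B: 2352 − 2(301) = 1750
  D: 448 − 1(301) = 147
  A: 0 + 2(301) = 602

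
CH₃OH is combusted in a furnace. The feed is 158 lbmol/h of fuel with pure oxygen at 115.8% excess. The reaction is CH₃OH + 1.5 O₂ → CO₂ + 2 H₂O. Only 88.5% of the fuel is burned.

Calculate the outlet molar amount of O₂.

Stoichiometric O₂ = 1.5 × 158 = 237 lbmol/h; O₂ fed = 237 × 2.158 = 511.4 lbmol/h.
Fuel reacted = 0.885 × 158 → ξ = 139.8 lbmol/h.
Outlet (n = n₀ + ν ξ):
  CH₃OH: 158 − 1(139.8) = 18.17
  O₂: 511.4 − 1.5(139.8) = 301.7
  CO₂: 0 + 1(139.8) = 139.8
  H₂O: 0 + 2(139.8) = 279.7

302 lbmol/h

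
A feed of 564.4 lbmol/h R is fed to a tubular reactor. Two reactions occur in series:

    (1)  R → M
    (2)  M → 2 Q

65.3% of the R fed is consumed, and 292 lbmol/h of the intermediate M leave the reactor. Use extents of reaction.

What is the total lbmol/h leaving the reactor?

641 lbmol/h

Conversion of R: R consumed = 1ξ₁ = 0.653 × 564.4 → ξ₁ = 368.6 lbmol/h.
M balance: n_M = 0 + 1ξ₁ − 1ξ₂ = 292 → ξ₂ = (1·368.6 − 292)/1 = 76.55 lbmol/h.
Outlet amounts (n = n₀ + Σ ν·ξ):
  R: 564.4 − 1(368.6) = 195.8
  M: 0 + 1(368.6) − 1(76.55) = 292
  Q: 0 + 2(76.55) = 153.1
Total out = 195.8 + 292 + 153.1 = 641 lbmol/h.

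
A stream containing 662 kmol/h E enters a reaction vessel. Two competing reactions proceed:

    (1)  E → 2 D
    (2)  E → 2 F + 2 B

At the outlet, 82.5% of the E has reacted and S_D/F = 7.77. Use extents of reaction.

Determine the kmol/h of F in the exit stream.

Conversion of E: E consumed = 0.825 × 662 = 546.1 kmol/h = 1ξ₁ + 1ξ₂.
Selectivity: 2ξ₁ / (2ξ₂) = 7.77 → ξ₁ = 7.77 ξ₂.
Substitute: (1·7.77 + 1) ξ₂ = 546.1 → ξ₂ = 62.27 kmol/h, ξ₁ = 483.9 kmol/h.
Outlet amounts (n = n₀ + Σ ν·ξ):
  E: 662 − 1(483.9) − 1(62.27) = 115.9
  D: 0 + 2(483.9) = 967.8
  F: 0 + 2(62.27) = 124.5
  B: 0 + 2(62.27) = 124.5

125 kmol/h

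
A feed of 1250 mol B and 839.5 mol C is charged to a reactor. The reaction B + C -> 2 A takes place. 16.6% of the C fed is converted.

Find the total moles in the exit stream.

2090 mol

C reacted = 0.166 × 839.5 = 139.4 mol; ν_C = −1, so ξ = 139.4/1 = 139.4 mol.
Outlet amounts (n = n₀ + ν ξ):
  B: 1250 − 1(139.4) = 1111
  C: 839.5 − 1(139.4) = 700.1
  A: 0 + 2(139.4) = 278.7
Total out = 1111 + 700.1 + 278.7 = 2090 mol.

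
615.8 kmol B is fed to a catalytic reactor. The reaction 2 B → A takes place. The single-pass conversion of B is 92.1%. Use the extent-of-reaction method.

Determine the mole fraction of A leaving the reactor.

0.854

B reacted = 0.921 × 615.8 = 567.2 kmol; ν_B = −2, so ξ = 567.2/2 = 283.6 kmol.
Outlet amounts (n = n₀ + ν ξ):
  B: 615.8 − 2(283.6) = 48.65
  A: 0 + 1(283.6) = 283.6
Total out = 332.2 kmol; y_A = 283.6 / 332.2 = 0.8536.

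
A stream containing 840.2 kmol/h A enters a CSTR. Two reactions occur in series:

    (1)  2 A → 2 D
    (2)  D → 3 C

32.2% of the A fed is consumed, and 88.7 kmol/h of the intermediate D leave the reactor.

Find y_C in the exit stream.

0.453

Conversion of A: A consumed = 2ξ₁ = 0.322 × 840.2 → ξ₁ = 135.3 kmol/h.
D balance: n_D = 0 + 2ξ₁ − 1ξ₂ = 88.7 → ξ₂ = (2·135.3 − 88.7)/1 = 181.8 kmol/h.
Outlet amounts (n = n₀ + Σ ν·ξ):
  A: 840.2 − 2(135.3) = 569.7
  D: 0 + 2(135.3) − 1(181.8) = 88.7
  C: 0 + 3(181.8) = 545.5
Total out = 1204 kmol/h; y_C = 545.5 / 1204 = 0.4531.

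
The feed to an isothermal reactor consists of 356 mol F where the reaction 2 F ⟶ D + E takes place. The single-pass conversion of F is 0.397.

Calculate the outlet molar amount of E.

F reacted = 0.397 × 356 = 141.3 mol; ν_F = −2, so ξ = 141.3/2 = 70.67 mol.
Outlet amounts (n = n₀ + ν ξ):
  F: 356 − 2(70.67) = 214.7
  D: 0 + 1(70.67) = 70.67
  E: 0 + 1(70.67) = 70.67

70.7 mol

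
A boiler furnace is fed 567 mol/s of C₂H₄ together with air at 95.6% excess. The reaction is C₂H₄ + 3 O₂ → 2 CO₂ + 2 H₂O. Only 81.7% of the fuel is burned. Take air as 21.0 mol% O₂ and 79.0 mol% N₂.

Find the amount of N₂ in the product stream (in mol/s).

Stoichiometric O₂ = 3 × 567 = 1701 mol/s; O₂ fed = 1701 × 1.956 = 3327 mol/s.
N₂ fed = 3327 × 79/21 = 12520 mol/s.
Fuel reacted = 0.817 × 567 → ξ = 463.2 mol/s.
Outlet (n = n₀ + ν ξ):
  C₂H₄: 567 − 1(463.2) = 103.8
  O₂: 3327 − 3(463.2) = 1937
  N₂: 12520 (inert)
  CO₂: 0 + 2(463.2) = 926.5
  H₂O: 0 + 2(463.2) = 926.5

12500 mol/s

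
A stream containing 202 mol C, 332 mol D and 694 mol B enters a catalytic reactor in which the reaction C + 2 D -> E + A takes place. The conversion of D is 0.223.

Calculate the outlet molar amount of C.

165 mol

D reacted = 0.223 × 332 = 74.04 mol; ν_D = −2, so ξ = 74.04/2 = 37.02 mol.
Outlet amounts (n = n₀ + ν ξ):
  C: 202 − 1(37.02) = 165
  D: 332 − 2(37.02) = 258
  E: 0 + 1(37.02) = 37.02
  A: 0 + 1(37.02) = 37.02
  B: 694 (inert)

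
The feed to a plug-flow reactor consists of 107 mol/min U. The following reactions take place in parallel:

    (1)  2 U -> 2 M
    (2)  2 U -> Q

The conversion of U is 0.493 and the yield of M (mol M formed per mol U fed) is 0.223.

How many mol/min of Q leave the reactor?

14.4 mol/min

Yield of M: 2ξ₁ / 107 = 0.223 → ξ₁ = 11.93 mol/min.
Conversion of U: 2ξ₁ + 2ξ₂ = 0.493 × 107 = 52.75 → ξ₂ = 14.44 mol/min.
Outlet amounts (n = n₀ + Σ ν·ξ):
  U: 107 − 2(11.93) − 2(14.44) = 54.25
  M: 0 + 2(11.93) = 23.86
  Q: 0 + 1(14.44) = 14.44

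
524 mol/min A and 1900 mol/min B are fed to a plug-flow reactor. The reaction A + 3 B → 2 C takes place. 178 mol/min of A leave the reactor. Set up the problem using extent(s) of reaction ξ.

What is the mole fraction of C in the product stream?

For A: n = n₀ − 1ξ → 178 = 524 − 1ξ, giving ξ = 346 mol/min.
Outlet amounts (n = n₀ + ν ξ):
  A: 524 − 1(346) = 178
  B: 1900 − 3(346) = 862
  C: 0 + 2(346) = 692
Total out = 1732 mol/min; y_C = 692 / 1732 = 0.3995.

0.4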